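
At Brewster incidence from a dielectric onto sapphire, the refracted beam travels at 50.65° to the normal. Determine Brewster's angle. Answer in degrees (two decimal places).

θ_B ≈ 39.35°

Since the reflected and refracted rays are at right angles at the polarizing angle, θ_B + θ_t = 90°.
So θ_B = 90° − θ_t = 90° − 50.65° = 39.35°.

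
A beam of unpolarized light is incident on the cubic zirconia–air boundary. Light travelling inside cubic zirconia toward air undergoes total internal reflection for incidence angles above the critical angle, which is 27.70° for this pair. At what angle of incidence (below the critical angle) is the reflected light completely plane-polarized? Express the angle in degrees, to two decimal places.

sin θ_c = n₂/n₁, so n₂/n₁ = sin 27.70° = 0.4648.
Brewster: tan θ_B = n₂/n₁ = 0.4648.
θ_B = arctan(0.4648) = 24.93°.

θ_B ≈ 24.93°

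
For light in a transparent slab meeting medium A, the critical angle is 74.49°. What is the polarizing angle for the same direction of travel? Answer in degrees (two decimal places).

At the critical angle sin θ_c = n₂/n₁, giving n₂/n₁ = sin 74.49° = 0.9636.
Then tan θ_B = n₂/n₁ = 0.9636, so θ_B = arctan 0.9636 = 43.94°.

θ_B ≈ 43.94°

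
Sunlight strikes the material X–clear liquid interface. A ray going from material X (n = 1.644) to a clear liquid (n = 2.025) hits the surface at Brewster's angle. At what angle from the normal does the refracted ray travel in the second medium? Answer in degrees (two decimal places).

θ_t ≈ 39.07°

θ_B = arctan(n₂/n₁) = arctan(2.025/1.644) = 50.93°.
At Brewster's angle the reflected and refracted rays are perpendicular, so θ_t = 90° − θ_B = 90° − 50.93° = 39.07°.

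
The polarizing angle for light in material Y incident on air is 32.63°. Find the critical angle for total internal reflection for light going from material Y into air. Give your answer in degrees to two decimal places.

θ_c ≈ 39.81°

tan θ_B = n₂/n₁ = tan 32.63° = 0.6403.
Total internal reflection: sin θ_c = n₂/n₁ = 0.6403.
θ_c = arcsin(0.6403) = 39.81°.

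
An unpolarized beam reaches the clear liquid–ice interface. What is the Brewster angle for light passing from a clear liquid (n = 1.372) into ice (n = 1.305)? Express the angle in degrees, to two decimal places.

θ_B ≈ 43.57°

Here n₂/n₁ = 1.305/1.372 = 0.9512, and Brewster's law gives tan θ_B = n₂/n₁.
θ_B = arctan(0.9512) = 43.57°.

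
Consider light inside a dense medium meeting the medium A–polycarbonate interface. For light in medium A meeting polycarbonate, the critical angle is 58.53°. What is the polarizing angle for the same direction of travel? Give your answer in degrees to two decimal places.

sin θ_c = n₂/n₁, so n₂/n₁ = sin 58.53° = 0.8529.
Brewster: tan θ_B = n₂/n₁ = 0.8529.
θ_B = arctan(0.8529) = 40.46°.

θ_B ≈ 40.46°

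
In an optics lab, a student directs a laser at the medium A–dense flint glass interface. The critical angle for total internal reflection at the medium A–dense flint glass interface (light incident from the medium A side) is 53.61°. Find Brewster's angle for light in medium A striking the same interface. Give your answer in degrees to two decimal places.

At the critical angle sin θ_c = n₂/n₁, giving n₂/n₁ = sin 53.61° = 0.8050.
Then tan θ_B = n₂/n₁ = 0.8050, so θ_B = arctan 0.8050 = 38.83°.

θ_B ≈ 38.83°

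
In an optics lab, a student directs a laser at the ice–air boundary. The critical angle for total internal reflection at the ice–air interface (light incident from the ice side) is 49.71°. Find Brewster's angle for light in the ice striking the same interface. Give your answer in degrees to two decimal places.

n₂/n₁ = sin θ_c = sin 49.71° = 0.7628.
tan θ_B equals the same ratio, so θ_B = arctan(0.7628) = 37.34°.

θ_B ≈ 37.34°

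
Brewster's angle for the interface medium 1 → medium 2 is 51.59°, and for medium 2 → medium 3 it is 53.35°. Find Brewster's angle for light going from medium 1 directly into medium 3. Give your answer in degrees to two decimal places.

θ_B ≈ 59.46°

Each Brewster angle gives a ratio: n₂/n₁ = tan 51.59° = 1.2612, n₃/n₂ = tan 53.35° = 1.3440.
n₃/n₁ = 1.6952. Then tan θ_B(1→3) = n₃/n₁, so θ_B(1→3) = arctan(1.6952) = 59.46°.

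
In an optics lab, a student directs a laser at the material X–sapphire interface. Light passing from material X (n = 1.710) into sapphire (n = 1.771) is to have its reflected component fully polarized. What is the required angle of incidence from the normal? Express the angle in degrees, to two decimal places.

θ_B ≈ 46.00°

The reflected p-component vanishes when tan θ_B = n₂/n₁.
tan θ_B = n₂/n₁ = 1.771/1.710 = 1.0357. Taking the arctangent, θ_B = 46.00°.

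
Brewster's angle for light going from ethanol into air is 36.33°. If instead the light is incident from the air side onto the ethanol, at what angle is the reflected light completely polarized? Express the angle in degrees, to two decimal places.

tan θ_B' = n₁/n₂ = 1/tan θ_B, so θ_B' = 90° − θ_B.
θ_B' = 90° − 36.33° = 53.67°.

θ_B' ≈ 53.67°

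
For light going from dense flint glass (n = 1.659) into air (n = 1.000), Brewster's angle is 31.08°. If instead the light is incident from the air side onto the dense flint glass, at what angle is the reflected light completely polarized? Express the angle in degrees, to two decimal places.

θ_B' ≈ 58.92°

The two Brewster angles are complementary: θ_B' = 90° − θ_B = 90° − 31.08° = 58.92°.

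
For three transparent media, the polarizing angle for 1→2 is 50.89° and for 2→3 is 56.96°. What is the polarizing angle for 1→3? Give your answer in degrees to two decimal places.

n₂/n₁ = tan 50.89° = 1.2301 and n₃/n₂ = tan 56.96° = 1.5375.
n₃/n₁ = 1.8912. Then tan θ_B(1→3) = n₃/n₁, so θ_B(1→3) = arctan(1.8912) = 62.13°.

θ_B ≈ 62.13°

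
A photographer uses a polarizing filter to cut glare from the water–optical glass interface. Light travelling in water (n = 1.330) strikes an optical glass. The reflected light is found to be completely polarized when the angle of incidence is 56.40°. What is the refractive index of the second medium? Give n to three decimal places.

At the Brewster angle, tan θ_B = n₂/n₁ with n₁ on the incident side (water) and n₂ on the transmitted side (an optical glass).
n₂ = n₁ tan θ_B = 1.330 × tan 56.40° = 2.002.

n ≈ 2.002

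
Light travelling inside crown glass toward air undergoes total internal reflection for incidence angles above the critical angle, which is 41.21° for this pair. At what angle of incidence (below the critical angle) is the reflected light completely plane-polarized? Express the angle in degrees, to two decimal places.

θ_B ≈ 33.38°

n₂/n₁ = sin θ_c = sin 41.21° = 0.6588.
tan θ_B equals the same ratio, so θ_B = arctan(0.6588) = 33.38°.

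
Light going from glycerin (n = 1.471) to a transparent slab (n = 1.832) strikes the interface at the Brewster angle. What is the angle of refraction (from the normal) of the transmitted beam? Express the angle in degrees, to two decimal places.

tan θ_B = n₂/n₁ = 1.832/1.471 = 1.2454, so θ_B = 51.24°.
At Brewster's angle the reflected and refracted rays are perpendicular, so θ_t = 90° − θ_B = 90° − 51.24° = 38.76°.

θ_t ≈ 38.76°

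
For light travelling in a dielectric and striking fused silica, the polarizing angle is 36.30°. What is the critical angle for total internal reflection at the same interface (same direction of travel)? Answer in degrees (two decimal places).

n₂/n₁ = tan 36.30° = 0.7346; the critical angle satisfies sin θ_c = n₂/n₁.
θ_c = arcsin(0.7346) = 47.27°.

θ_c ≈ 47.27°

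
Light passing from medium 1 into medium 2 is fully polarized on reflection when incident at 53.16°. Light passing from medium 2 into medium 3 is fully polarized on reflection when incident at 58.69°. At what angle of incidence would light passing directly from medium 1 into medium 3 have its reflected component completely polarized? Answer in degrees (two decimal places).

tan θ_B(1→2) = n₂/n₁ = tan 53.16° = 1.3348.
tan θ_B(2→3) = n₃/n₂ = tan 58.69° = 1.6441.
Multiplying, n₃/n₁ = 1.3348 × 1.6441 = 2.1945, and θ_B(1→3) = arctan 2.1945 = 65.50°.

θ_B ≈ 65.50°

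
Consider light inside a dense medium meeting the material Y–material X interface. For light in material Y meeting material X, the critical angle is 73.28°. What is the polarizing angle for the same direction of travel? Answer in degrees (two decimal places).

At the critical angle sin θ_c = n₂/n₁, giving n₂/n₁ = sin 73.28° = 0.9577.
Then tan θ_B = n₂/n₁ = 0.9577, so θ_B = arctan 0.9577 = 43.76°.

θ_B ≈ 43.76°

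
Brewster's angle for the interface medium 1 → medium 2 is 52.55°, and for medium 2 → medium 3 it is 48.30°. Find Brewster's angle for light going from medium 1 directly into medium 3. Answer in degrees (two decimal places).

tan θ_B(1→2) = n₂/n₁ = tan 52.55° = 1.3056.
tan θ_B(2→3) = n₃/n₂ = tan 48.30° = 1.1224.
Multiplying, n₃/n₁ = 1.3056 × 1.1224 = 1.4654, and θ_B(1→3) = arctan 1.4654 = 55.69°.

θ_B ≈ 55.69°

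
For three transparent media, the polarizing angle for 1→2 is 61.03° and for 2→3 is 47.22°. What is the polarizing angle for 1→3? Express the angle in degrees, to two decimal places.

n₂/n₁ = tan 61.03° = 1.8063 and n₃/n₂ = tan 47.22° = 1.0807.
So n₃/n₁ = (n₂/n₁)(n₃/n₂) = 1.8063 × 1.0807 = 1.9520.
θ_B(1→3) = arctan(1.9520) = 62.87°.

θ_B ≈ 62.87°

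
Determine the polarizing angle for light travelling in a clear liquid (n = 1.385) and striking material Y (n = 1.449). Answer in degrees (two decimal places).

θ_B ≈ 46.29°

Here n₂/n₁ = 1.449/1.385 = 1.0462, and Brewster's law gives tan θ_B = n₂/n₁.
So θ_B = arctan 1.0462 = 46.29°.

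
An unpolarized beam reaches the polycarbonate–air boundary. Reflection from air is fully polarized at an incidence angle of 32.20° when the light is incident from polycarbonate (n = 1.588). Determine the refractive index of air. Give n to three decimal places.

n ≈ 1.000

At Brewster's angle, tan θ_B = n₂/n₁ with n₁ on the incident side (polycarbonate) and n₂ on the transmitted side (air).
n₂ = n₁ tan θ_B = 1.588 × tan 32.20° = 1.000.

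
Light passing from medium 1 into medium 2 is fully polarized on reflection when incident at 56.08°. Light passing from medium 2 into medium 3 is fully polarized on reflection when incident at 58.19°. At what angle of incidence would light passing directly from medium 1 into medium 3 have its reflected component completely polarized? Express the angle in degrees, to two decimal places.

Each Brewster angle gives a ratio: n₂/n₁ = tan 56.08° = 1.4870, n₃/n₂ = tan 58.19° = 1.6122.
So n₃/n₁ = (n₂/n₁)(n₃/n₂) = 1.4870 × 1.6122 = 2.3974.
θ_B(1→3) = arctan(2.3974) = 67.36°.

θ_B ≈ 67.36°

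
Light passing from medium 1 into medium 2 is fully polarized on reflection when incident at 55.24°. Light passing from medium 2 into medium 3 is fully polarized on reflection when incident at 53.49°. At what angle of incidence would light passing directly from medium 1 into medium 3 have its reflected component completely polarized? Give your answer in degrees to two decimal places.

θ_B ≈ 62.81°

n₂/n₁ = tan 55.24° = 1.4410 and n₃/n₂ = tan 53.49° = 1.3509.
n₃/n₁ = 1.9466. Then tan θ_B(1→3) = n₃/n₁, so θ_B(1→3) = arctan(1.9466) = 62.81°.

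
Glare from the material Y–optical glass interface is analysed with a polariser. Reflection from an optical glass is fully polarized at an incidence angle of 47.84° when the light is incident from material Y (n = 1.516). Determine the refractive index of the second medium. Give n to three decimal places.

At Brewster's angle, tan θ_B = n₂/n₁ with n₁ on the incident side (material Y) and n₂ on the transmitted side (an optical glass).
n₂ = n₁ tan θ_B = 1.516 × tan 47.84° = 1.674.

n ≈ 1.674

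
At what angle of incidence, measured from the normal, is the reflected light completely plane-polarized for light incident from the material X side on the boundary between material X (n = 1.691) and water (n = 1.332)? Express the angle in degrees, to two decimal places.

θ_B ≈ 38.23°

The reflected p-component vanishes when tan θ_B = n₂/n₁.
Brewster's condition: tan θ_B = n₂/n₁ = 1.332/1.691 = 0.7877.
θ_B = arctan(0.7877) = 38.23°.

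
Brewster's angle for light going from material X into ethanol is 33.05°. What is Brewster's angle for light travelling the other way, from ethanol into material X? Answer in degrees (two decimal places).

Reversing the direction swaps n₁ and n₂, so tan θ_B' = 1/tan θ_B and θ_B' = 90° − θ_B.
Hence θ_B' = 90° − 33.05° = 56.95°.

θ_B' ≈ 56.95°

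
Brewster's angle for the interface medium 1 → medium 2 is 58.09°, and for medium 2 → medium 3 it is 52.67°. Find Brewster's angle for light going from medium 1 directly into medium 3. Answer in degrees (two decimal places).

θ_B ≈ 64.60°

n₂/n₁ = tan 58.09° = 1.6059 and n₃/n₂ = tan 52.67° = 1.3113.
So n₃/n₁ = (n₂/n₁)(n₃/n₂) = 1.6059 × 1.3113 = 2.1058.
θ_B(1→3) = arctan(2.1058) = 64.60°.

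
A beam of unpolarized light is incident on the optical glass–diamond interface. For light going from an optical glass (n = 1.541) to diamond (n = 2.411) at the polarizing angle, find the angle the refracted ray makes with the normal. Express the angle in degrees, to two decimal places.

θ_t ≈ 32.58°

θ_B = arctan(n₂/n₁) = arctan(2.411/1.541) = 57.42°.
Since θ_B + θ_t = 90° at Brewster incidence, θ_t = 90° − 57.42° = 32.58°.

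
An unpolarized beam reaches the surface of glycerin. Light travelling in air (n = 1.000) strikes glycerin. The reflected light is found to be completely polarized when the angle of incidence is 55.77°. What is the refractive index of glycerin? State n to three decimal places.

Brewster's law: tan θ_B = n₂/n₁ (light incident in air, refracted into glycerin).
n₂ = n₁ tan θ_B = 1.000 × tan 55.77° = 1.470.

n ≈ 1.470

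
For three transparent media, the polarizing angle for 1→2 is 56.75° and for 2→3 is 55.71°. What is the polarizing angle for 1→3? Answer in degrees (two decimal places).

n₂/n₁ = tan 56.75° = 1.5253 and n₃/n₂ = tan 55.71° = 1.4665.
Multiplying, n₃/n₁ = 1.5253 × 1.4665 = 2.2368, and θ_B(1→3) = arctan 2.2368 = 65.91°.

θ_B ≈ 65.91°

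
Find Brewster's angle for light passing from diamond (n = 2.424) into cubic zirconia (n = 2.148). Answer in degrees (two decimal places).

θ_B ≈ 41.55°

tan θ_B = n₂/n₁ = 2.148/2.424 = 0.8861.
So θ_B = arctan 0.8861 = 41.55°.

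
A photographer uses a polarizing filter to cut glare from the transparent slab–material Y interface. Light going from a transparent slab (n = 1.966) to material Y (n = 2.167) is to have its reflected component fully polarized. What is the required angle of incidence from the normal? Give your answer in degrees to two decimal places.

θ_B ≈ 47.78°

Brewster's condition: tan θ_B = n₂/n₁ = 2.167/1.966 = 1.1022.
θ_B = arctan(1.1022) = 47.78°.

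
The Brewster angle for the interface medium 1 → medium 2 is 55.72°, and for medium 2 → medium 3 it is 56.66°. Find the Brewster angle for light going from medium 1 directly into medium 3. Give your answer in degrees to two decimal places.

Each Brewster angle gives a ratio: n₂/n₁ = tan 55.72° = 1.4670, n₃/n₂ = tan 56.66° = 1.5200.
n₃/n₁ = 2.2300. Then tan θ_B(1→3) = n₃/n₁, so θ_B(1→3) = arctan(2.2300) = 65.85°.

θ_B ≈ 65.85°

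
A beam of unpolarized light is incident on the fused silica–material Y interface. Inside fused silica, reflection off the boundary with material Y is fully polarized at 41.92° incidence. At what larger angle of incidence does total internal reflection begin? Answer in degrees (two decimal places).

θ_c ≈ 63.88°

From Brewster, n₂/n₁ = tan θ_B = tan 41.92° = 0.8979.
Then sin θ_c = n₂/n₁ = 0.8979, so θ_c = arcsin 0.8979 = 63.88°.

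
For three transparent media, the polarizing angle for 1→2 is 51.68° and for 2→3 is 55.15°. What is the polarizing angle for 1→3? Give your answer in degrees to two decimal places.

Each Brewster angle gives a ratio: n₂/n₁ = tan 51.68° = 1.2653, n₃/n₂ = tan 55.15° = 1.4361.
Multiplying, n₃/n₁ = 1.2653 × 1.4361 = 1.8172, and θ_B(1→3) = arctan 1.8172 = 61.18°.

θ_B ≈ 61.18°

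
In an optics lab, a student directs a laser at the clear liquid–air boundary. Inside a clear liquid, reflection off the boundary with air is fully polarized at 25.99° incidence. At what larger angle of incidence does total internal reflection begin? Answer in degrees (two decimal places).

θ_c ≈ 29.18°

n₂/n₁ = tan 25.99° = 0.4875; the critical angle satisfies sin θ_c = n₂/n₁.
θ_c = arcsin(0.4875) = 29.18°.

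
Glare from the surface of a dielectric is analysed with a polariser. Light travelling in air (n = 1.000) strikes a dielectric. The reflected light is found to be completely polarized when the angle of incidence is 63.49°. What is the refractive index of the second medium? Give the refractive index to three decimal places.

n ≈ 2.005

Full polarization of the reflected beam means tan θ_B = n₂/n₁, where n₁ is the incident medium (air).
n₂ = n₁ tan θ_B = 1.000 × tan 63.49° = 2.005.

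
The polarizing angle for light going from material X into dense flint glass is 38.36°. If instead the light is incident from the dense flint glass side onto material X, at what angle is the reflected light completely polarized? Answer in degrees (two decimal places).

tan θ_B' = n₁/n₂ = 1/tan θ_B, so θ_B' = 90° − θ_B.
θ_B' = 90° − 38.36° = 51.64°.

θ_B' ≈ 51.64°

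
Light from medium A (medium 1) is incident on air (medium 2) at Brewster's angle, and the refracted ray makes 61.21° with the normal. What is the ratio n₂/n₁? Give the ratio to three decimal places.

n₂/n₁ ≈ 0.550

θ_B + θ_t = 90°, so θ_B = 90° − 61.21° = 28.79°.
tan θ_B = n₂/n₁, so n₂/n₁ = tan 28.79° = 0.550.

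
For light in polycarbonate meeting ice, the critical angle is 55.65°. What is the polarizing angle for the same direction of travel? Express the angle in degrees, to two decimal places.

θ_B ≈ 39.54°

n₂/n₁ = sin θ_c = sin 55.65° = 0.8256.
tan θ_B equals the same ratio, so θ_B = arctan(0.8256) = 39.54°.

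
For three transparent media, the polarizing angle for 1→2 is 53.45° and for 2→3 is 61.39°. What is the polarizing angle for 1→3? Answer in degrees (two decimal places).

Each Brewster angle gives a ratio: n₂/n₁ = tan 53.45° = 1.3490, n₃/n₂ = tan 61.39° = 1.8334.
n₃/n₁ = 2.4731. Then tan θ_B(1→3) = n₃/n₁, so θ_B(1→3) = arctan(2.4731) = 67.98°.

θ_B ≈ 67.98°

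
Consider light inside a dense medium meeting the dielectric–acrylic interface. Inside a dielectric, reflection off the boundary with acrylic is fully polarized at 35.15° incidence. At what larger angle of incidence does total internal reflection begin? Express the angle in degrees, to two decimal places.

θ_c ≈ 44.76°

tan θ_B = n₂/n₁ = tan 35.15° = 0.7041.
Total internal reflection: sin θ_c = n₂/n₁ = 0.7041.
θ_c = arcsin(0.7041) = 44.76°.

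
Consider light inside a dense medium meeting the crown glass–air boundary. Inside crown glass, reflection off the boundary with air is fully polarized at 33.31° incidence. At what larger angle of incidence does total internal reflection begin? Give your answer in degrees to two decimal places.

From Brewster, n₂/n₁ = tan θ_B = tan 33.31° = 0.6571.
Then sin θ_c = n₂/n₁ = 0.6571, so θ_c = arcsin 0.6571 = 41.08°.

θ_c ≈ 41.08°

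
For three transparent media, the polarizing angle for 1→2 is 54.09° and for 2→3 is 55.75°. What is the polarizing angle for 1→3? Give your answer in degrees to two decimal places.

n₂/n₁ = tan 54.09° = 1.3809 and n₃/n₂ = tan 55.75° = 1.4687.
n₃/n₁ = 2.0282. Then tan θ_B(1→3) = n₃/n₁, so θ_B(1→3) = arctan(2.0282) = 63.75°.

θ_B ≈ 63.75°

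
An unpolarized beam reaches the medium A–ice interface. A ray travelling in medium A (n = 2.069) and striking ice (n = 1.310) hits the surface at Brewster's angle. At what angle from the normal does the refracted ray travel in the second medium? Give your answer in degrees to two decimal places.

θ_t ≈ 57.66°

tan θ_B = n₂/n₁ = 1.310/2.069 = 0.6332, so θ_B = 32.34°.
The refracted ray is perpendicular to the reflected ray, so θ_t = 90° − θ_B = 57.66°.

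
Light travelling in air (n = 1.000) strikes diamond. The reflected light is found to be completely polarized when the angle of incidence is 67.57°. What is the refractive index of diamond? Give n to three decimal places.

n ≈ 2.423

At the polarizing angle, tan θ_B = n₂/n₁ with n₁ on the incident side (air) and n₂ on the transmitted side (diamond).
n₂ = n₁ tan θ_B = 1.000 × tan 67.57° = 2.423.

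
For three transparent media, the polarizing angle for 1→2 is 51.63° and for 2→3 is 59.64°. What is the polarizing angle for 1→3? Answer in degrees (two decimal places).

θ_B ≈ 65.12°

Each Brewster angle gives a ratio: n₂/n₁ = tan 51.63° = 1.2630, n₃/n₂ = tan 59.64° = 1.7072.
n₃/n₁ = 2.1563. Then tan θ_B(1→3) = n₃/n₁, so θ_B(1→3) = arctan(2.1563) = 65.12°.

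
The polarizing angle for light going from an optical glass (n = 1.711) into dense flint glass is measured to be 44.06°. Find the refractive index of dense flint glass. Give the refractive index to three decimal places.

n ≈ 1.656

Full polarization of the reflected beam means tan θ_B = n₂/n₁, where n₁ is the incident medium (an optical glass).
n₂ = n₁ tan θ_B = 1.711 × tan 44.06° = 1.656.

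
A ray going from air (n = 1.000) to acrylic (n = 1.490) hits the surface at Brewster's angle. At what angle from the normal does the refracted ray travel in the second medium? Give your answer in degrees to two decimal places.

First find Brewster's angle: tan θ_B = 1.490/1.000 = 1.4900, giving θ_B = 56.13°.
At Brewster's angle the reflected and refracted rays are perpendicular, so θ_t = 90° − θ_B = 90° − 56.13° = 33.87°.

θ_t ≈ 33.87°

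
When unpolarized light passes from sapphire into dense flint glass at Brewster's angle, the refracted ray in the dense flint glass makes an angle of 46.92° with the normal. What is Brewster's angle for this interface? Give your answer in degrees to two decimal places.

Brewster's condition makes the reflected and refracted beams perpendicular: θ_B + θ_t = 90°.
So θ_B = 90° − θ_t = 90° − 46.92° = 43.08°.

θ_B ≈ 43.08°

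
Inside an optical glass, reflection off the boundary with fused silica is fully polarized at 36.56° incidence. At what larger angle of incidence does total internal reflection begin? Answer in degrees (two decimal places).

θ_c ≈ 47.87°

From Brewster, n₂/n₁ = tan θ_B = tan 36.56° = 0.7416.
Then sin θ_c = n₂/n₁ = 0.7416, so θ_c = arcsin 0.7416 = 47.87°.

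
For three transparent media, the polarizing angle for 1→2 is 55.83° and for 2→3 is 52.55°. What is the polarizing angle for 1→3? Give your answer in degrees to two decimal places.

θ_B ≈ 62.53°

n₂/n₁ = tan 55.83° = 1.4731 and n₃/n₂ = tan 52.55° = 1.3056.
n₃/n₁ = 1.9233. Then tan θ_B(1→3) = n₃/n₁, so θ_B(1→3) = arctan(1.9233) = 62.53°.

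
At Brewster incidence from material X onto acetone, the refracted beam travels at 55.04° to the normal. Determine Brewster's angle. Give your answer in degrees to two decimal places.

θ_B ≈ 34.96°

Since the reflected and refracted rays are at right angles at the polarizing angle, θ_B + θ_t = 90°.
θ_B = 90° − 55.04° = 34.96°.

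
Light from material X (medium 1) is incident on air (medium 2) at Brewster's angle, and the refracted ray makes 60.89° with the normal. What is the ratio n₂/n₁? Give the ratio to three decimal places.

n₂/n₁ ≈ 0.557

At Brewster incidence θ_B = 90° − θ_t = 90° − 60.89° = 29.11°.
Then n₂/n₁ = tan θ_B = tan 29.11° = 0.557.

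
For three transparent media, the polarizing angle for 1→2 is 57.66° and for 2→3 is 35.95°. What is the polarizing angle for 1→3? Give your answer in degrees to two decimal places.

θ_B ≈ 48.88°

tan θ_B(1→2) = n₂/n₁ = tan 57.66° = 1.5794.
tan θ_B(2→3) = n₃/n₂ = tan 35.95° = 0.7252.
So n₃/n₁ = (n₂/n₁)(n₃/n₂) = 1.5794 × 0.7252 = 1.1454.
θ_B(1→3) = arctan(1.1454) = 48.88°.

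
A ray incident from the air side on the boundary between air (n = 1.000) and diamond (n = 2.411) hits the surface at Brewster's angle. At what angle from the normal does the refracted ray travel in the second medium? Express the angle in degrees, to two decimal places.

θ_t ≈ 22.53°

First find Brewster's angle: tan θ_B = 2.411/1.000 = 2.4110, giving θ_B = 67.47°.
The refracted ray is perpendicular to the reflected ray, so θ_t = 90° − θ_B = 22.53°.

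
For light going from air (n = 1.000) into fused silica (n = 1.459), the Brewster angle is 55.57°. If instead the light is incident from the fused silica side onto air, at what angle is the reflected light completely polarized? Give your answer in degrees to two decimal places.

The two Brewster angles are complementary: θ_B' = 90° − θ_B = 90° − 55.57° = 34.43°.

θ_B' ≈ 34.43°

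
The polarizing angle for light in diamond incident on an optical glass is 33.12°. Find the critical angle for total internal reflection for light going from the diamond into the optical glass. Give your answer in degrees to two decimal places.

θ_c ≈ 40.72°

tan θ_B = n₂/n₁ = tan 33.12° = 0.6524.
Total internal reflection: sin θ_c = n₂/n₁ = 0.6524.
θ_c = arcsin(0.6524) = 40.72°.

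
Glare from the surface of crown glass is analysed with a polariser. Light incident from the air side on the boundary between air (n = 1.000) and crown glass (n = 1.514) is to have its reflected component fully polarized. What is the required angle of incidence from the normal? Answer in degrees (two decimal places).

θ_B ≈ 56.56°

tan θ_B = n₂/n₁ = 1.514/1.000 = 1.5140.
θ_B = arctan(1.5140) = 56.56°.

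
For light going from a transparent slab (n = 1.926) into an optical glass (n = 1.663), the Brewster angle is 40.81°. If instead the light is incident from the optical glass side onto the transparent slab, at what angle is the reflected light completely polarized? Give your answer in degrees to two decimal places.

θ_B' ≈ 49.19°

Reversing the direction swaps n₁ and n₂, so tan θ_B' = 1/tan θ_B and θ_B' = 90° − θ_B.
Hence θ_B' = 90° − 40.81° = 49.19°.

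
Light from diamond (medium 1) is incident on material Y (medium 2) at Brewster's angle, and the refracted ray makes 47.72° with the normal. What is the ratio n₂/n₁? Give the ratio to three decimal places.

n₂/n₁ ≈ 0.909

At Brewster incidence θ_B = 90° − θ_t = 90° − 47.72° = 42.28°.
Then n₂/n₁ = tan θ_B = tan 42.28° = 0.909.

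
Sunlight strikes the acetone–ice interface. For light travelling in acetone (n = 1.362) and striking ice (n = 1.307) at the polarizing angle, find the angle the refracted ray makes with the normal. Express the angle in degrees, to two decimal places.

θ_B = arctan(n₂/n₁) = arctan(1.307/1.362) = 43.82°.
Since θ_B + θ_t = 90° at Brewster incidence, θ_t = 90° − 43.82° = 46.18°.

θ_t ≈ 46.18°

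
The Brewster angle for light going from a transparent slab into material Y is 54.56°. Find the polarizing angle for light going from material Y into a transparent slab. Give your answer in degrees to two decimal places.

The two Brewster angles are complementary: θ_B' = 90° − θ_B = 90° − 54.56° = 35.44°.

θ_B' ≈ 35.44°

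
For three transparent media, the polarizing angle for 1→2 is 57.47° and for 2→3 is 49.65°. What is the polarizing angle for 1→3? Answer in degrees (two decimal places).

Each Brewster angle gives a ratio: n₂/n₁ = tan 57.47° = 1.5679, n₃/n₂ = tan 49.65° = 1.1771.
n₃/n₁ = 1.8455. Then tan θ_B(1→3) = n₃/n₁, so θ_B(1→3) = arctan(1.8455) = 61.55°.

θ_B ≈ 61.55°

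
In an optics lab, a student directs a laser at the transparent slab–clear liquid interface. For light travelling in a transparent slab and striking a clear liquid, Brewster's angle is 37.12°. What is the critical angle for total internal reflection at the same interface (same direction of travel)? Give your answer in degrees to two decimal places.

θ_c ≈ 49.19°

n₂/n₁ = tan 37.12° = 0.7568; the critical angle satisfies sin θ_c = n₂/n₁.
θ_c = arcsin(0.7568) = 49.19°.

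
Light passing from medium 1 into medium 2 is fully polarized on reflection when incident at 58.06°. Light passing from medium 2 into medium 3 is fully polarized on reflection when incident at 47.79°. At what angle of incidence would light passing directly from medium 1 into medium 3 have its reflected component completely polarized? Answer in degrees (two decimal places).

tan θ_B(1→2) = n₂/n₁ = tan 58.06° = 1.6041.
tan θ_B(2→3) = n₃/n₂ = tan 47.79° = 1.1025.
n₃/n₁ = 1.7684. Then tan θ_B(1→3) = n₃/n₁, so θ_B(1→3) = arctan(1.7684) = 60.51°.

θ_B ≈ 60.51°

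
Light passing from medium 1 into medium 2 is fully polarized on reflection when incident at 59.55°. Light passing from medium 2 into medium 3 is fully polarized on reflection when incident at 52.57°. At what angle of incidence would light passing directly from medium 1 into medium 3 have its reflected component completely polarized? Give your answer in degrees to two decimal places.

Each Brewster angle gives a ratio: n₂/n₁ = tan 59.55° = 1.7011, n₃/n₂ = tan 52.57° = 1.3065.
Multiplying, n₃/n₁ = 1.7011 × 1.3065 = 2.2225, and θ_B(1→3) = arctan 2.2225 = 65.77°.

θ_B ≈ 65.77°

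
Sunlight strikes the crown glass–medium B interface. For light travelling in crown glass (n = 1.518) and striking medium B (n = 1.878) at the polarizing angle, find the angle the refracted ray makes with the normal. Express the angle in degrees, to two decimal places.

θ_t ≈ 38.95°

First find Brewster's angle: tan θ_B = 1.878/1.518 = 1.2372, giving θ_B = 51.05°.
The refracted ray is perpendicular to the reflected ray, so θ_t = 90° − θ_B = 38.95°.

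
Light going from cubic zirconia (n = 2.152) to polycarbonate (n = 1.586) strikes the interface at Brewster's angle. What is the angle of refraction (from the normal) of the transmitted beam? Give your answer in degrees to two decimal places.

θ_t ≈ 53.61°

tan θ_B = n₂/n₁ = 1.586/2.152 = 0.7370, so θ_B = 36.39°.
Since θ_B + θ_t = 90° at Brewster incidence, θ_t = 90° − 36.39° = 53.61°.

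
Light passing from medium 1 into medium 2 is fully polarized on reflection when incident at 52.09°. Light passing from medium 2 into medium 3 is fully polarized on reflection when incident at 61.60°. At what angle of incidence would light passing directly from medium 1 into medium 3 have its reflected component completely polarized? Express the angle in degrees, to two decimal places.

Each Brewster angle gives a ratio: n₂/n₁ = tan 52.09° = 1.2841, n₃/n₂ = tan 61.60° = 1.8495.
So n₃/n₁ = (n₂/n₁)(n₃/n₂) = 1.2841 × 1.8495 = 2.3749.
θ_B(1→3) = arctan(2.3749) = 67.17°.

θ_B ≈ 67.17°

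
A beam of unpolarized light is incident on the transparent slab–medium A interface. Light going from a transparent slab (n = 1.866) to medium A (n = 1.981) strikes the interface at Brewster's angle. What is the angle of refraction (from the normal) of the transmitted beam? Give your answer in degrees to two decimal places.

θ_B = arctan(n₂/n₁) = arctan(1.981/1.866) = 46.71°.
Since θ_B + θ_t = 90° at Brewster incidence, θ_t = 90° − 46.71° = 43.29°.

θ_t ≈ 43.29°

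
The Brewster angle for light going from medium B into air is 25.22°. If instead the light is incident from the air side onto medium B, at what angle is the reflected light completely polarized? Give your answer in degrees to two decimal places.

θ_B' ≈ 64.78°

tan θ_B' = n₁/n₂ = 1/tan θ_B, so θ_B' = 90° − θ_B.
θ_B' = 90° − 25.22° = 64.78°.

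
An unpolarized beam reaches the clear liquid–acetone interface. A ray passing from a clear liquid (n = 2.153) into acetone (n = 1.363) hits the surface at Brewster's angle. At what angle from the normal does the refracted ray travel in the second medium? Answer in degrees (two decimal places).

θ_t ≈ 57.66°

tan θ_B = n₂/n₁ = 1.363/2.153 = 0.6331, so θ_B = 32.34°.
Since θ_B + θ_t = 90° at Brewster incidence, θ_t = 90° − 32.34° = 57.66°.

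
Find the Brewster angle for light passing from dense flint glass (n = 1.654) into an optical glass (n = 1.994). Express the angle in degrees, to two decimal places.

tan θ_B = n₂/n₁ = 1.994/1.654 = 1.2056.
So θ_B = arctan 1.2056 = 50.32°.

θ_B ≈ 50.32°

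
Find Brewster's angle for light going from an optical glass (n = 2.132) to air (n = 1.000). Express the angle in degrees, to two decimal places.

tan θ_B = n₂/n₁ = 1.000/2.132 = 0.4690.
So θ_B = arctan 0.4690 = 25.13°.

θ_B ≈ 25.13°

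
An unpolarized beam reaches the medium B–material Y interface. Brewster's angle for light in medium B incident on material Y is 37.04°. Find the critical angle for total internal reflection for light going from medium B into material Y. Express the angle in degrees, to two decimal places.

θ_c ≈ 48.99°

n₂/n₁ = tan 37.04° = 0.7546; the critical angle satisfies sin θ_c = n₂/n₁.
θ_c = arcsin(0.7546) = 48.99°.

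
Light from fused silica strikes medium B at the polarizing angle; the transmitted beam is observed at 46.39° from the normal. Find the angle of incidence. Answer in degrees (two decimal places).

θ_B ≈ 43.61°

Brewster's condition makes the reflected and refracted beams perpendicular: θ_B + θ_t = 90°.
So θ_B = 90° − θ_t = 90° − 46.39° = 43.61°.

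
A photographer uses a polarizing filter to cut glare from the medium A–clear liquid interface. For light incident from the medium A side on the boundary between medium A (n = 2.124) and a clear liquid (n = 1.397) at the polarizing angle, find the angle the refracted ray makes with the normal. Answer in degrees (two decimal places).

θ_t ≈ 56.67°

θ_B = arctan(n₂/n₁) = arctan(1.397/2.124) = 33.33°.
The refracted ray is perpendicular to the reflected ray, so θ_t = 90° − θ_B = 56.67°.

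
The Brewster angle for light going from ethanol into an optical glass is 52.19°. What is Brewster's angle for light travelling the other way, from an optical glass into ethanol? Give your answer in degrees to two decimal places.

Reversing the direction swaps n₁ and n₂, so tan θ_B' = 1/tan θ_B and θ_B' = 90° − θ_B.
Hence θ_B' = 90° − 52.19° = 37.81°.

θ_B' ≈ 37.81°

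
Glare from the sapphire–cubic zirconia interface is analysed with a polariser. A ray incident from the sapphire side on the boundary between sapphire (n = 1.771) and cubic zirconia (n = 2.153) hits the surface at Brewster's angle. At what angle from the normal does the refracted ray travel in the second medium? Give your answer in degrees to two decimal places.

θ_t ≈ 39.44°

First find Brewster's angle: tan θ_B = 2.153/1.771 = 1.2157, giving θ_B = 50.56°.
At Brewster's angle the reflected and refracted rays are perpendicular, so θ_t = 90° − θ_B = 90° − 50.56° = 39.44°.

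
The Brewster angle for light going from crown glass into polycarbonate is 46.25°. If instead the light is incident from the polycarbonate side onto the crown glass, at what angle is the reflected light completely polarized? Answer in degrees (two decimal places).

θ_B' ≈ 43.75°

The two Brewster angles are complementary: θ_B' = 90° − θ_B = 90° − 46.25° = 43.75°.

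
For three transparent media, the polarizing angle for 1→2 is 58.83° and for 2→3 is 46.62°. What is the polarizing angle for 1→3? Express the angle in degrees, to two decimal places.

θ_B ≈ 60.25°

n₂/n₁ = tan 58.83° = 1.6531 and n₃/n₂ = tan 46.62° = 1.0582.
So n₃/n₁ = (n₂/n₁)(n₃/n₂) = 1.6531 × 1.0582 = 1.7494.
θ_B(1→3) = arctan(1.7494) = 60.25°.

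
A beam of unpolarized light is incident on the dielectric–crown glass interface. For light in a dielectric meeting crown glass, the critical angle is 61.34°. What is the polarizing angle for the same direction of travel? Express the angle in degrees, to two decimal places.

θ_B ≈ 41.27°

At the critical angle sin θ_c = n₂/n₁, giving n₂/n₁ = sin 61.34° = 0.8775.
Then tan θ_B = n₂/n₁ = 0.8775, so θ_B = arctan 0.8775 = 41.27°.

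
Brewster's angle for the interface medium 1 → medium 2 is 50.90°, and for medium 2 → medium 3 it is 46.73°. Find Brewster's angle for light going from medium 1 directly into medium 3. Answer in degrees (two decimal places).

Each Brewster angle gives a ratio: n₂/n₁ = tan 50.90° = 1.2305, n₃/n₂ = tan 46.73° = 1.0623.
Multiplying, n₃/n₁ = 1.2305 × 1.0623 = 1.3071, and θ_B(1→3) = arctan 1.3071 = 52.58°.

θ_B ≈ 52.58°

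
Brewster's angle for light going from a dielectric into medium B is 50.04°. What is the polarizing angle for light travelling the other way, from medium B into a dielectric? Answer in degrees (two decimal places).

θ_B' ≈ 39.96°

Reversing the direction swaps n₁ and n₂, so tan θ_B' = 1/tan θ_B and θ_B' = 90° − θ_B.
Hence θ_B' = 90° − 50.04° = 39.96°.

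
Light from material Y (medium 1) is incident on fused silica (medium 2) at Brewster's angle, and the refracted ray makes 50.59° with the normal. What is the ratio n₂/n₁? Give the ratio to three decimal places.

n₂/n₁ ≈ 0.822

θ_B + θ_t = 90°, so θ_B = 90° − 50.59° = 39.41°.
Then n₂/n₁ = tan θ_B = tan 39.41° = 0.822.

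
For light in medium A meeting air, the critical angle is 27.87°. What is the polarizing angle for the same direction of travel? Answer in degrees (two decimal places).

θ_B ≈ 25.05°

n₂/n₁ = sin θ_c = sin 27.87° = 0.4675.
tan θ_B equals the same ratio, so θ_B = arctan(0.4675) = 25.05°.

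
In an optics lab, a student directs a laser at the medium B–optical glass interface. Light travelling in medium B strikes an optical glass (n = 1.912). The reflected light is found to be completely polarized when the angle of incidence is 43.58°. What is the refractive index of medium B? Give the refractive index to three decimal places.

n ≈ 2.009

At Brewster's angle, tan θ_B = n₂/n₁ with n₁ on the incident side (medium B) and n₂ on the transmitted side (an optical glass).
n₁ = n₂ / tan θ_B = 1.912 / tan 43.58° = 2.009.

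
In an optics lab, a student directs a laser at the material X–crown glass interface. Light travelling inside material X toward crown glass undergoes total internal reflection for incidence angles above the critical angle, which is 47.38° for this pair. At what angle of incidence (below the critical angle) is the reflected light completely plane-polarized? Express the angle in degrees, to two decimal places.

n₂/n₁ = sin θ_c = sin 47.38° = 0.7359.
tan θ_B equals the same ratio, so θ_B = arctan(0.7359) = 36.35°.

θ_B ≈ 36.35°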